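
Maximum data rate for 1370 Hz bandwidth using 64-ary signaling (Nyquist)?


Rate = 2 * B * log2(M) = 2 * 1370 * 6.0 = 16440.0

16440.0 bps


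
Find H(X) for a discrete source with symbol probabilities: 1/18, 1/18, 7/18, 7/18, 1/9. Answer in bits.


H = -sum(p_i * log2(p_i)). Terms: -(1/18)*log2(1/18) = 0.231663; -(1/18)*log2(1/18) = 0.231663; -(7/18)*log2(7/18) = 0.529888; -(7/18)*log2(7/18) = 0.529888; -(1/9)*log2(1/9) = 0.352214. H = 0.231663 + 0.231663 + 0.529888 + 0.529888 + 0.352214 = 1.8753

1.8753 bits


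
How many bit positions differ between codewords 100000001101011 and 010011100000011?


Count differing positions: ^ ^ . . ^ ^ ^ . ^ ^ . ^ . . . = 8 differences

8


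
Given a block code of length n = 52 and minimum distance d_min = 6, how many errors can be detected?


Detection capability = d_min - 1 = 6 - 1 = 5

5 errors


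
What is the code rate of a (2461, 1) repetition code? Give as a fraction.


Rate = k/n = 1/2461

1/2461


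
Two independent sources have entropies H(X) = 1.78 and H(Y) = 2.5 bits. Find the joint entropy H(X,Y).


For independent variables, H(X,Y) = H(X) + H(Y) = 1.78 + 2.5 = 4.28

4.28 bits


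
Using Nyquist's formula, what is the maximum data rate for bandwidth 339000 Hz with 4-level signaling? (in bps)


Rate = 2 * B * log2(M) = 2 * 339000 * 2.0 = 1356000.0

1356000.0 bps


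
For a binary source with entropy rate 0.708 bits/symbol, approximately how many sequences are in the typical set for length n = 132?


log2|A_typical| = nH = 132 * 0.708 = 93.456, so |A_typical| ~ 2^93.456 = 1.358e+28

1.358e+28


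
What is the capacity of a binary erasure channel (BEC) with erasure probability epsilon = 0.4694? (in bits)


C = 1 - epsilon = 1 - 0.4694 = 0.5306

0.5306 bits


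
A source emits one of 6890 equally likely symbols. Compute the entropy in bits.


H = log2(n) = log2(6890) = 12.7503

12.7503 bits


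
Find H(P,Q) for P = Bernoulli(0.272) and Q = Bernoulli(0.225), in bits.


H(P,Q) = -p*log2(q) - (1-p)*log2(1-q). -0.272*log2(0.225) = 0.585345; -0.728*log2(0.775) = 0.267709. H(P,Q) = 0.585345 + 0.267709 = 0.8531

0.8531 bits


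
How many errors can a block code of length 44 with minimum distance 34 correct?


Correction capability = floor((d-1)/2) = floor((34-1)/2) = 16

16 errors


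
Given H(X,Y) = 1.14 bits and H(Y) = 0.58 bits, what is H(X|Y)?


H(X|Y) = H(X,Y) - H(Y) = 1.14 - 0.58 = 0.56

0.56 bits


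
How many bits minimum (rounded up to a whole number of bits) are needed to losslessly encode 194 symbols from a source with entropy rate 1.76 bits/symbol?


Minimum bits >= n * H = 194 * 1.76 = 341.44, rounded up to a whole number of bits = 342

342 bits


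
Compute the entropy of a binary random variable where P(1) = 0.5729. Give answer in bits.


H = -p*log2(p) - (1-p)*log2(1-p). -0.5729*log2(0.5729) = 0.460408; -0.4271*log2(0.4271) = 0.524203. H = 0.460408 + 0.524203 = 0.9846

0.9846 bits


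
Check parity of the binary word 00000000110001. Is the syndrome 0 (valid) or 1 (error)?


Syndrome = XOR of all bits = 0 XOR 0 XOR 0 XOR 0 XOR 0 XOR 0 XOR 0 XOR 0 XOR 1 XOR 1 XOR 0 XOR 0 XOR 0 XOR 1 = 1

1


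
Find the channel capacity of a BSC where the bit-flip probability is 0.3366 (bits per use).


H(p) = -p*log2(p) - (1-p)*log2(1-p) = -0.3366*log2(0.3366) - 0.6634*log2(0.6634) = 0.528763 + 0.392765 = 0.9215. C = 1 - H(p) = 1 - 0.9215 = 0.0785

0.0785 bits


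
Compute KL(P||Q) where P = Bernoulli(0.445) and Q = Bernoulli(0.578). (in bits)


KL = p*log2(p/q) + (1-p)*log2((1-p)/(1-q)) = 0.445*log2(0.445/0.578) + 0.555*log2(0.555/0.422) = 0.0515

0.0515 bits


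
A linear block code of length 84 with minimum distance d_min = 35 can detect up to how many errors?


Detection capability = d_min - 1 = 35 - 1 = 34

34 errors


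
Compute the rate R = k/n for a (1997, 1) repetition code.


Rate = k/n = 1/1997

1/1997


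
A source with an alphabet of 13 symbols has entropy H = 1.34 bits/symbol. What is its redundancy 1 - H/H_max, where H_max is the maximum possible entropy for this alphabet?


H_max = log2(K) = log2(13) = 3.7004 bits/symbol. Redundancy = 1 - H/H_max = 1 - 1.34/3.7004 = 1 - 0.3621 = 0.6379

0.6379


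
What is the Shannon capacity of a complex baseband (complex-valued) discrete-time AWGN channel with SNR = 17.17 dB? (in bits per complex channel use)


SNR_linear = 10^(17.17/10) = 52.1195; C = log2(1 + SNR_linear) = log2(1 + 52.1195) = 5.7312

5.7312 bits/channel use


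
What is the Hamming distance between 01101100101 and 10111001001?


Count differing positions: ^ ^ . ^ . ^ . ^ ^ . . = 6 differences

6


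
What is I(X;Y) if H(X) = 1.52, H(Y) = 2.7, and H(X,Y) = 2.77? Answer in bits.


I(X;Y) = H(X) + H(Y) - H(X,Y) = 1.52 + 2.7 - 2.77 = 1.45

1.45 bits


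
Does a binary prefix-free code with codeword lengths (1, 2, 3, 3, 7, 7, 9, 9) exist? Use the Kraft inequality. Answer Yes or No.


Kraft sum = sum(2^(-l_i)) = 1.0195, need <= 1. Result: violated (a binary prefix-free code with these lengths cannot exist)

No


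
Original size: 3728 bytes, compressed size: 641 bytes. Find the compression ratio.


Ratio = original / compressed = 3728 / 641 = 5.8159

5.8159


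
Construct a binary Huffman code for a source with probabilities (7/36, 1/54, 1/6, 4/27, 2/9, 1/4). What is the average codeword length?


Huffman construction (repeatedly merge the two least-probable nodes; each merge adds 1 bit to every symbol beneath it): 1/54 + 4/27 = 1/6; 1/6 + 1/6 = 1/3; 7/36 + 2/9 = 5/12; 1/4 + 1/3 = 7/12; 5/12 + 7/12 = 1. Resulting codeword lengths (in the order the probabilities were given): (2, 4, 3, 4, 2, 2). L_avg = sum(p_i * l_i) = 7/36*2 + 1/54*4 + 1/6*3 + 4/27*4 + 2/9*2 + 1/4*2 = 5/2 = 2.5

2.5 bits


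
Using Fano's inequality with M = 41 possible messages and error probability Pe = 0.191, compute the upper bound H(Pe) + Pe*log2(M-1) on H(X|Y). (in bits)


H(Pe) = -Pe*log2(Pe) - (1-Pe)*log2(1-Pe) = -0.191*log2(0.191) - 0.809*log2(0.809) = 0.456176 + 0.247383 = 0.7036. Pe*log2(M-1) = 0.191*log2(40) = 1.016488. Bound = H(Pe) + Pe*log2(M-1) = 0.456176 + 0.247383 + 1.016488 = 1.72

1.72 bits


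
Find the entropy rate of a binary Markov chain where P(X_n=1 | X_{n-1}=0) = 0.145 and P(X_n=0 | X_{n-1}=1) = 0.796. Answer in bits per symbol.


Stationary distribution: pi_0 = p10/(p01+p10) = 0.8459, pi_1 = 0.1541. Entropy rate H' = pi_0*H(p01) + pi_1*H(p10) = 0.8459*0.5972 + 0.1541*0.7299 = 0.6176

0.6176 bits/symbol


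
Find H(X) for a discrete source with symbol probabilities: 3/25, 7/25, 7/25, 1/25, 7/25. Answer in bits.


H = -sum(p_i * log2(p_i)). Terms: -(3/25)*log2(3/25) = 0.367067; -(7/25)*log2(7/25) = 0.514220; -(7/25)*log2(7/25) = 0.514220; -(1/25)*log2(1/25) = 0.185754; -(7/25)*log2(7/25) = 0.514220. H = 0.367067 + 0.514220 + 0.514220 + 0.185754 + 0.514220 = 2.0955

2.0955 bits


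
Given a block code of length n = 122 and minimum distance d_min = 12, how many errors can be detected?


Detection capability = d_min - 1 = 12 - 1 = 11

11 errors


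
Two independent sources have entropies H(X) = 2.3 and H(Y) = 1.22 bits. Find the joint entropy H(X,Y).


For independent variables, H(X,Y) = H(X) + H(Y) = 2.3 + 1.22 = 3.52

3.52 bits


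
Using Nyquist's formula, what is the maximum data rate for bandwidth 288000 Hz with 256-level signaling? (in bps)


Rate = 2 * B * log2(M) = 2 * 288000 * 8.0 = 4608000.0

4608000.0 bps


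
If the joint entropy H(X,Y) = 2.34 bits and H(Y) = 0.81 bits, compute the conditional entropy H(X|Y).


H(X|Y) = H(X,Y) - H(Y) = 2.34 - 0.81 = 1.53

1.53 bits


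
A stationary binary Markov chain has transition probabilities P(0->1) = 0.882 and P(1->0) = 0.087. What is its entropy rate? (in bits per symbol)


Stationary distribution: pi_0 = p10/(p01+p10) = 0.0898, pi_1 = 0.9102. Entropy rate H' = pi_0*H(p01) + pi_1*H(p10) = 0.0898*0.5236 + 0.9102*0.4264 = 0.4351

0.4351 bits/symbol


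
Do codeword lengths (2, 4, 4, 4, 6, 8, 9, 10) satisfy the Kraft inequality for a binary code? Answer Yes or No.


Kraft sum = sum(2^(-l_i)) = 0.46, need <= 1. Result: satisfied (a binary prefix-free code with these lengths exists)

Yes


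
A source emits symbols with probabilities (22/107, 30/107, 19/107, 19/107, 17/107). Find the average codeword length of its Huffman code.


Huffman construction (repeatedly merge the two least-probable nodes; each merge adds 1 bit to every symbol beneath it): 17/107 + 19/107 = 36/107; 19/107 + 22/107 = 41/107; 30/107 + 36/107 = 66/107; 41/107 + 66/107 = 1. Resulting codeword lengths (in the order the probabilities were given): (2, 2, 3, 2, 3). L_avg = sum(p_i * l_i) = 22/107*2 + 30/107*2 + 19/107*3 + 19/107*2 + 17/107*3 = 250/107 = 2.3364

2.3364 bits


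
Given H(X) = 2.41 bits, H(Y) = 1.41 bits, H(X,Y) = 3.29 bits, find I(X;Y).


I(X;Y) = H(X) + H(Y) - H(X,Y) = 2.41 + 1.41 - 3.29 = 0.53

0.53 bits


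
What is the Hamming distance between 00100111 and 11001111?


Count differing positions: ^ ^ ^ . ^ . . . = 4 differences

4


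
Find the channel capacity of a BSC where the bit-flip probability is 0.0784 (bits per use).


H(p) = -p*log2(p) - (1-p)*log2(1-p) = -0.0784*log2(0.0784) - 0.9216*log2(0.9216) = 0.287963 + 0.108553 = 0.3965. C = 1 - H(p) = 1 - 0.3965 = 0.6035

0.6035 bits


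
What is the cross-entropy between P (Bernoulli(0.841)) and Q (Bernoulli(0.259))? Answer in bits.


H(P,Q) = -p*log2(q) - (1-p)*log2(1-q). -0.841*log2(0.259) = 1.639089; -0.159*log2(0.741) = 0.068760. H(P,Q) = 1.639089 + 0.068760 = 1.7078

1.7078 bits


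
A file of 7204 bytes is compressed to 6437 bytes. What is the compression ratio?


Ratio = original / compressed = 7204 / 6437 = 1.1192

1.1192


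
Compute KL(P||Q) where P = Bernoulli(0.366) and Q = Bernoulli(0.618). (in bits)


KL = p*log2(p/q) + (1-p)*log2((1-p)/(1-q)) = 0.366*log2(0.366/0.618) + 0.634*log2(0.634/0.382) = 0.1868

0.1868 bits


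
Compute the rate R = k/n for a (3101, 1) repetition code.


Rate = k/n = 1/3101

1/3101


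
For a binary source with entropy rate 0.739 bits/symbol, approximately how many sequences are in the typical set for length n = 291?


log2|A_typical| = nH = 291 * 0.739 = 215.049, so |A_typical| ~ 2^215.049 = 5.448e+64

5.448e+64


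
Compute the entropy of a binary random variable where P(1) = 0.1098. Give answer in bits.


H = -p*log2(p) - (1-p)*log2(1-p). -0.1098*log2(0.1098) = 0.349938; -0.8902*log2(0.8902) = 0.149374. H = 0.349938 + 0.149374 = 0.4993

0.4993 bits


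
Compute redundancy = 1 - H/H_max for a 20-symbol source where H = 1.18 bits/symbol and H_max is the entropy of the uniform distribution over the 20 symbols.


H_max = log2(K) = log2(20) = 4.3219 bits/symbol. Redundancy = 1 - H/H_max = 1 - 1.18/4.3219 = 1 - 0.273 = 0.727

0.727


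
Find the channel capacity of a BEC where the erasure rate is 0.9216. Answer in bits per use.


C = 1 - epsilon = 1 - 0.9216 = 0.0784

0.0784 bits


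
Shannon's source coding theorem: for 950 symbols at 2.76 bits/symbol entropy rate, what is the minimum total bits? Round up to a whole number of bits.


Minimum bits >= n * H = 950 * 2.76 = 2622.0, rounded up to a whole number of bits = 2622

2622 bits


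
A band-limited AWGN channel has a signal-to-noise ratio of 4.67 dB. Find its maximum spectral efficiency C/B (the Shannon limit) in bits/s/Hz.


SNR_linear = 10^(4.67/10) = 2.9309; C/B = log2(1 + SNR_linear) = log2(1 + 2.9309) = 1.9749

1.9749 bits/s/Hz


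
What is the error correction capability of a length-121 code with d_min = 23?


Correction capability = floor((d-1)/2) = floor((23-1)/2) = 11

11 errors


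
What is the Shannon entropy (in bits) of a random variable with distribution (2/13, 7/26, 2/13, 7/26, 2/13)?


H = -sum(p_i * log2(p_i)). Terms: -(2/13)*log2(2/13) = 0.415452; -(7/26)*log2(7/26) = 0.509677; -(2/13)*log2(2/13) = 0.415452; -(7/26)*log2(7/26) = 0.509677; -(2/13)*log2(2/13) = 0.415452. H = 0.415452 + 0.509677 + 0.415452 + 0.509677 + 0.415452 = 2.2657

2.2657 bits


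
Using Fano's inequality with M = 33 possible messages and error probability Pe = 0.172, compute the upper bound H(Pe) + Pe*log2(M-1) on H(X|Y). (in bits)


H(Pe) = -Pe*log2(Pe) - (1-Pe)*log2(1-Pe) = -0.172*log2(0.172) - 0.828*log2(0.828) = 0.436797 + 0.225462 = 0.6623. Pe*log2(M-1) = 0.172*log2(32) = 0.860000. Bound = H(Pe) + Pe*log2(M-1) = 0.436797 + 0.225462 + 0.860000 = 1.5223

1.5223 bits


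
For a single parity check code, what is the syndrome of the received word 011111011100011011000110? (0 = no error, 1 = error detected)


Syndrome = XOR of all bits = 0 XOR 1 XOR 1 XOR 1 XOR 1 XOR 1 XOR 0 XOR 1 XOR 1 XOR 1 XOR 0 XOR 0 XOR 0 XOR 1 XOR 1 XOR 0 XOR 1 XOR 1 XOR 0 XOR 0 XOR 0 XOR 1 XOR 1 XOR 0 = 0

0


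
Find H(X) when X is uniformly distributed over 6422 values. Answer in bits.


H = log2(n) = log2(6422) = 12.6488

12.6488 bits


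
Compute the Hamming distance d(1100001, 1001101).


Count differing positions: . ^ . ^ ^ . . = 3 differences

3


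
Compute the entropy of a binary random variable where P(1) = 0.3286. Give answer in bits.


H = -p*log2(p) - (1-p)*log2(1-p). -0.3286*log2(0.3286) = 0.527599; -0.6714*log2(0.6714) = 0.385891. H = 0.527599 + 0.385891 = 0.9135

0.9135 bits


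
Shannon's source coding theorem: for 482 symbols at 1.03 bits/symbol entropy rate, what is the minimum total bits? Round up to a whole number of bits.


Minimum bits >= n * H = 482 * 1.03 = 496.46, rounded up to a whole number of bits = 497

497 bits


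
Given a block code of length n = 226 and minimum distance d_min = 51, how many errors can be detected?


Detection capability = d_min - 1 = 51 - 1 = 50

50 errors


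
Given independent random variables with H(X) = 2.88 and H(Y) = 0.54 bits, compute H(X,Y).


For independent variables, H(X,Y) = H(X) + H(Y) = 2.88 + 0.54 = 3.42

3.42 bits


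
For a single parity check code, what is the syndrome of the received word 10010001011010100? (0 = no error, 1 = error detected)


Syndrome = XOR of all bits = 1 XOR 0 XOR 0 XOR 1 XOR 0 XOR 0 XOR 0 XOR 1 XOR 0 XOR 1 XOR 1 XOR 0 XOR 1 XOR 0 XOR 1 XOR 0 XOR 0 = 1

1


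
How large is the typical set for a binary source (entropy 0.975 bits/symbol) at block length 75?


log2|A_typical| = nH = 75 * 0.975 = 73.125, so |A_typical| ~ 2^73.125 = 1.030e+22

1.030e+22


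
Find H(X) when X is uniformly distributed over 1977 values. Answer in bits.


H = log2(n) = log2(1977) = 10.9491

10.9491 bits


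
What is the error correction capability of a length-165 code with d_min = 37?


Correction capability = floor((d-1)/2) = floor((37-1)/2) = 18

18 errors


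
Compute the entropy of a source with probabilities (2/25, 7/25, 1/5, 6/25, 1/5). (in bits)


H = -sum(p_i * log2(p_i)). Terms: -(2/25)*log2(2/25) = 0.291508; -(7/25)*log2(7/25) = 0.514220; -(1/5)*log2(1/5) = 0.464386; -(6/25)*log2(6/25) = 0.494134; -(1/5)*log2(1/5) = 0.464386. H = 0.291508 + 0.514220 + 0.464386 + 0.494134 + 0.464386 = 2.2286

2.2286 bits


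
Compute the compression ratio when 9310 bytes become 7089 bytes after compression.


Ratio = original / compressed = 9310 / 7089 = 1.3133

1.3133


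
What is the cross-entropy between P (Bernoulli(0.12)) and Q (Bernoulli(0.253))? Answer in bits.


H(P,Q) = -p*log2(q) - (1-p)*log2(1-q). -0.12*log2(0.253) = 0.237935; -0.88*log2(0.747) = 0.370321. H(P,Q) = 0.237935 + 0.370321 = 0.6083

0.6083 bits


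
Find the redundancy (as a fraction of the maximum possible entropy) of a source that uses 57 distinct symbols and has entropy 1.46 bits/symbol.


H_max = log2(K) = log2(57) = 5.8329 bits/symbol. Redundancy = 1 - H/H_max = 1 - 1.46/5.8329 = 1 - 0.2503 = 0.7497

0.7497


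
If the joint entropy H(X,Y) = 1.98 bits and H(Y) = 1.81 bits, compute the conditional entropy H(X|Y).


H(X|Y) = H(X,Y) - H(Y) = 1.98 - 1.81 = 0.17

0.17 bits


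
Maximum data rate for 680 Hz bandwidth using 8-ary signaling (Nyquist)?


Rate = 2 * B * log2(M) = 2 * 680 * 3.0 = 4080.0

4080.0 bps


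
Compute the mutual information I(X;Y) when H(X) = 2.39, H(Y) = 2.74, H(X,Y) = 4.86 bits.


I(X;Y) = H(X) + H(Y) - H(X,Y) = 2.39 + 2.74 - 4.86 = 0.27

0.27 bits


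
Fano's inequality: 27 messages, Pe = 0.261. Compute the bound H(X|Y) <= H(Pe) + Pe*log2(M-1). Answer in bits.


H(Pe) = -Pe*log2(Pe) - (1-Pe)*log2(1-Pe) = -0.261*log2(0.261) - 0.739*log2(0.739) = 0.505786 + 0.322465 = 0.8283. Pe*log2(M-1) = 0.261*log2(26) = 1.226815. Bound = H(Pe) + Pe*log2(M-1) = 0.505786 + 0.322465 + 1.226815 = 2.0551

2.0551 bits


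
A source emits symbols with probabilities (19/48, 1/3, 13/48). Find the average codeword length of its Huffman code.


Huffman construction (repeatedly merge the two least-probable nodes; each merge adds 1 bit to every symbol beneath it): 13/48 + 1/3 = 29/48; 19/48 + 29/48 = 1. Resulting codeword lengths (in the order the probabilities were given): (1, 2, 2). L_avg = sum(p_i * l_i) = 19/48*1 + 1/3*2 + 13/48*2 = 77/48 = 1.6042

1.6042 bits


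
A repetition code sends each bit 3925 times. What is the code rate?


Rate = k/n = 1/3925

1/3925


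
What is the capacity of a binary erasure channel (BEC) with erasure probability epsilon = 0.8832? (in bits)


C = 1 - epsilon = 1 - 0.8832 = 0.1168

0.1168 bits


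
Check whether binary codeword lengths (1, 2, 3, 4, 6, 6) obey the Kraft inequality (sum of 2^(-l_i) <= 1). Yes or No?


Kraft sum = sum(2^(-l_i)) = 0.9688, need <= 1. Result: satisfied (a binary prefix-free code with these lengths exists)

Yes


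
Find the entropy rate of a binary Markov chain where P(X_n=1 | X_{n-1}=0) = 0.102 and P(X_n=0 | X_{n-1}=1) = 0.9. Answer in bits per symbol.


Stationary distribution: pi_0 = p10/(p01+p10) = 0.8982, pi_1 = 0.1018. Entropy rate H' = pi_0*H(p01) + pi_1*H(p10) = 0.8982*0.4753 + 0.1018*0.469 = 0.4747

0.4747 bits/symbol


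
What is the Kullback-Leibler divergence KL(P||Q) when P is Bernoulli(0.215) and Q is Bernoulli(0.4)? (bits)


KL = p*log2(p/q) + (1-p)*log2((1-p)/(1-q)) = 0.215*log2(0.215/0.4) + 0.785*log2(0.785/0.6) = 0.1118

0.1118 bits


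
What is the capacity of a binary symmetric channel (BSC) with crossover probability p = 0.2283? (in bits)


H(p) = -p*log2(p) - (1-p)*log2(1-p) = -0.2283*log2(0.2283) - 0.7717*log2(0.7717) = 0.486507 + 0.288529 = 0.775. C = 1 - H(p) = 1 - 0.775 = 0.225

0.225 bits


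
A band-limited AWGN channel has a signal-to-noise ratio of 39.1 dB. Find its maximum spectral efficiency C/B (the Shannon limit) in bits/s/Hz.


SNR_linear = 10^(39.1/10) = 8128.3052; C/B = log2(1 + SNR_linear) = log2(1 + 8128.3052) = 12.9889

12.9889 bits/s/Hz


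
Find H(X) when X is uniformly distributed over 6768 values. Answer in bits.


H = log2(n) = log2(6768) = 12.7245

12.7245 bits


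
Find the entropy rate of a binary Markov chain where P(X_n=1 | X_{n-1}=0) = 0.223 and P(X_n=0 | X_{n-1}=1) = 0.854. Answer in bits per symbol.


Stationary distribution: pi_0 = p10/(p01+p10) = 0.7929, pi_1 = 0.2071. Entropy rate H' = pi_0*H(p01) + pi_1*H(p10) = 0.7929*0.7656 + 0.2071*0.5997 = 0.7313

0.7313 bits/symbol


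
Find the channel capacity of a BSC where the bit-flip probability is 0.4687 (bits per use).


H(p) = -p*log2(p) - (1-p)*log2(1-p) = -0.4687*log2(0.4687) - 0.5313*log2(0.5313) = 0.512413 + 0.484759 = 0.9972. C = 1 - H(p) = 1 - 0.9972 = 0.0028

0.0028 bits


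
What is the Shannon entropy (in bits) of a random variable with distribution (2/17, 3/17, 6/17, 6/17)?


H = -sum(p_i * log2(p_i)). Terms: -(2/17)*log2(2/17) = 0.363231; -(3/17)*log2(3/17) = 0.441618; -(6/17)*log2(6/17) = 0.530294; -(6/17)*log2(6/17) = 0.530294. H = 0.363231 + 0.441618 + 0.530294 + 0.530294 = 1.8654

1.8654 bits


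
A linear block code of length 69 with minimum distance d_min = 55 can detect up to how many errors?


Detection capability = d_min - 1 = 55 - 1 = 54

54 errors


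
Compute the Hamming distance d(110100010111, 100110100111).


Count differing positions: . ^ . . ^ . ^ ^ . . . . = 4 differences

4


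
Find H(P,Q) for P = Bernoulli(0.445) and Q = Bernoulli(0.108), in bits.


H(P,Q) = -p*log2(q) - (1-p)*log2(1-q). -0.445*log2(0.108) = 1.428849; -0.555*log2(0.892) = 0.091511. H(P,Q) = 1.428849 + 0.091511 = 1.5204

1.5204 bits


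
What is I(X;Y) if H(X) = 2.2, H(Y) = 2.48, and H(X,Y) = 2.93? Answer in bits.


I(X;Y) = H(X) + H(Y) - H(X,Y) = 2.2 + 2.48 - 2.93 = 1.75

1.75 bits


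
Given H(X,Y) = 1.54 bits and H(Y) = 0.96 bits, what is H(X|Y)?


H(X|Y) = H(X,Y) - H(Y) = 1.54 - 0.96 = 0.58

0.58 bits


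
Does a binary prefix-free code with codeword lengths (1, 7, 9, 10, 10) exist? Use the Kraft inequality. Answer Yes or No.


Kraft sum = sum(2^(-l_i)) = 0.5117, need <= 1. Result: satisfied (a binary prefix-free code with these lengths exists)

Yes


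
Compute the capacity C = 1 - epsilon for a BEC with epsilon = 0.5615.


C = 1 - epsilon = 1 - 0.5615 = 0.4385

0.4385 bits


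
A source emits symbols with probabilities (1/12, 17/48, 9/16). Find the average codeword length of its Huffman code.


Huffman construction (repeatedly merge the two least-probable nodes; each merge adds 1 bit to every symbol beneath it): 1/12 + 17/48 = 7/16; 7/16 + 9/16 = 1. Resulting codeword lengths (in the order the probabilities were given): (2, 2, 1). L_avg = sum(p_i * l_i) = 1/12*2 + 17/48*2 + 9/16*1 = 23/16 = 1.4375

1.4375 bits


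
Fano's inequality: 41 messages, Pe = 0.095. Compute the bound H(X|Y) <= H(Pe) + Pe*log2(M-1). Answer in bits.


H(Pe) = -Pe*log2(Pe) - (1-Pe)*log2(1-Pe) = -0.095*log2(0.095) - 0.905*log2(0.905) = 0.322613 + 0.130329 = 0.4529. Pe*log2(M-1) = 0.095*log2(40) = 0.505583. Bound = H(Pe) + Pe*log2(M-1) = 0.322613 + 0.130329 + 0.505583 = 0.9585

0.9585 bits


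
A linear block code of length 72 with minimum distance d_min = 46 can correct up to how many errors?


Correction capability = floor((d-1)/2) = floor((46-1)/2) = 22

22 errors


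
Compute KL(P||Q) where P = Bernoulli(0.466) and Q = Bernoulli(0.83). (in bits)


KL = p*log2(p/q) + (1-p)*log2((1-p)/(1-q)) = 0.466*log2(0.466/0.83) + 0.534*log2(0.534/0.17) = 0.4937

0.4937 bits


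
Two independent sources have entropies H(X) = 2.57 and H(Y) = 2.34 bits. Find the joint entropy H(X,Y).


For independent variables, H(X,Y) = H(X) + H(Y) = 2.57 + 2.34 = 4.91

4.91 bits


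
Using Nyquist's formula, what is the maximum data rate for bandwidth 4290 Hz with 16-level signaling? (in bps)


Rate = 2 * B * log2(M) = 2 * 4290 * 4.0 = 34320.0

34320.0 bps


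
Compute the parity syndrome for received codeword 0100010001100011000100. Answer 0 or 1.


Syndrome = XOR of all bits = 0 XOR 1 XOR 0 XOR 0 XOR 0 XOR 1 XOR 0 XOR 0 XOR 0 XOR 1 XOR 1 XOR 0 XOR 0 XOR 0 XOR 1 XOR 1 XOR 0 XOR 0 XOR 0 XOR 1 XOR 0 XOR 0 = 1

1


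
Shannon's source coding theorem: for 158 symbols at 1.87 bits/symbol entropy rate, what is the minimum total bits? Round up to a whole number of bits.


Minimum bits >= n * H = 158 * 1.87 = 295.46, rounded up to a whole number of bits = 296

296 bits


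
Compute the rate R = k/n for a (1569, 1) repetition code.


Rate = k/n = 1/1569

1/1569


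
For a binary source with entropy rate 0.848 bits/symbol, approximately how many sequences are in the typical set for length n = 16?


log2|A_typical| = nH = 16 * 0.848 = 13.568, so |A_typical| ~ 2^13.568 = 1.214e+04

1.214e+04


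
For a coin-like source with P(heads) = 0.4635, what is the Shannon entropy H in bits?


H = -p*log2(p) - (1-p)*log2(1-p). -0.4635*log2(0.4635) = 0.514188; -0.5365*log2(0.5365) = 0.481965. H = 0.514188 + 0.481965 = 0.9962

0.9962 bits


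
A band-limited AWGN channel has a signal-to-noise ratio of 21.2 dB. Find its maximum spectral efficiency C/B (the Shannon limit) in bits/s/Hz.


SNR_linear = 10^(21.2/10) = 131.8257; C/B = log2(1 + SNR_linear) = log2(1 + 131.8257) = 7.0534

7.0534 bits/s/Hz


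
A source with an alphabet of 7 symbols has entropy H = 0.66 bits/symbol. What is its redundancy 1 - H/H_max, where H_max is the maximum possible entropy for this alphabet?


H_max = log2(K) = log2(7) = 2.8074 bits/symbol. Redundancy = 1 - H/H_max = 1 - 0.66/2.8074 = 1 - 0.2351 = 0.7649

0.7649


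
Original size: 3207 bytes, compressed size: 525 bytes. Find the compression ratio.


Ratio = original / compressed = 3207 / 525 = 6.1086

6.1086


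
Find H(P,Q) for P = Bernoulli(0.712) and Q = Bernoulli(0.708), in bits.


H(P,Q) = -p*log2(q) - (1-p)*log2(1-q). -0.712*log2(0.708) = 0.354703; -0.288*log2(0.292) = 0.511476. H(P,Q) = 0.354703 + 0.511476 = 0.8662

0.8662 bits


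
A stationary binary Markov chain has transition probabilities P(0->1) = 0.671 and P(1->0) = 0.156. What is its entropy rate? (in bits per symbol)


Stationary distribution: pi_0 = p10/(p01+p10) = 0.1886, pi_1 = 0.8114. Entropy rate H' = pi_0*H(p01) + pi_1*H(p10) = 0.1886*0.9139 + 0.8114*0.6247 = 0.6792

0.6792 bits/symbol


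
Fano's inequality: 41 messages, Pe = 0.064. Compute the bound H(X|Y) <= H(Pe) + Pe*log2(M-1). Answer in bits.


H(Pe) = -Pe*log2(Pe) - (1-Pe)*log2(1-Pe) = -0.064*log2(0.064) - 0.936*log2(0.936) = 0.253810 + 0.089313 = 0.3431. Pe*log2(M-1) = 0.064*log2(40) = 0.340603. Bound = H(Pe) + Pe*log2(M-1) = 0.253810 + 0.089313 + 0.340603 = 0.6837

0.6837 bits


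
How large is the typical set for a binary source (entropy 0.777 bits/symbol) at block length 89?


log2|A_typical| = nH = 89 * 0.777 = 69.153, so |A_typical| ~ 2^69.153 = 6.563e+20

6.563e+20


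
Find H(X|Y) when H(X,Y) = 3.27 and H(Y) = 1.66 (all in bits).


H(X|Y) = H(X,Y) - H(Y) = 3.27 - 1.66 = 1.61

1.61 bits


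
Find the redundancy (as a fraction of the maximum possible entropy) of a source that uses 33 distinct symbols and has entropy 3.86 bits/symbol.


H_max = log2(K) = log2(33) = 5.0444 bits/symbol. Redundancy = 1 - H/H_max = 1 - 3.86/5.0444 = 1 - 0.7652 = 0.2348

0.2348


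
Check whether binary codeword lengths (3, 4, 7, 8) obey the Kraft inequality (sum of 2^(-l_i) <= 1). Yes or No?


Kraft sum = sum(2^(-l_i)) = 0.1992, need <= 1. Result: satisfied (a binary prefix-free code with these lengths exists)

Yes


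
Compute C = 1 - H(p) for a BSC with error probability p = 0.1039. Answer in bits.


H(p) = -p*log2(p) - (1-p)*log2(1-p) = -0.1039*log2(0.1039) - 0.8961*log2(0.8961) = 0.339414 + 0.141824 = 0.4812. C = 1 - H(p) = 1 - 0.4812 = 0.5188

0.5188 bits


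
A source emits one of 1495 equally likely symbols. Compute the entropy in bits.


H = log2(n) = log2(1495) = 10.5459

10.5459 bits


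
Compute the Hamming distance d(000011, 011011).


Count differing positions: . ^ ^ . . . = 2 differences

2


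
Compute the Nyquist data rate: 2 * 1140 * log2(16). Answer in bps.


Rate = 2 * B * log2(M) = 2 * 1140 * 4.0 = 9120.0

9120.0 bps


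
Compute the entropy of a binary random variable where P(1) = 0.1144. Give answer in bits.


H = -p*log2(p) - (1-p)*log2(1-p). -0.1144*log2(0.1144) = 0.357825; -0.8856*log2(0.8856) = 0.155222. H = 0.357825 + 0.155222 = 0.513

0.513 bits


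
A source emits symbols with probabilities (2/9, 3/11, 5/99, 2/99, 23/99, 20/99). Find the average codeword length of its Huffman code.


Huffman construction (repeatedly merge the two least-probable nodes; each merge adds 1 bit to every symbol beneath it): 2/99 + 5/99 = 7/99; 7/99 + 20/99 = 3/11; 2/9 + 23/99 = 5/11; 3/11 + 3/11 = 6/11; 5/11 + 6/11 = 1. Resulting codeword lengths (in the order the probabilities were given): (2, 2, 4, 4, 2, 3). L_avg = sum(p_i * l_i) = 2/9*2 + 3/11*2 + 5/99*4 + 2/99*4 + 23/99*2 + 20/99*3 = 232/99 = 2.3434

2.3434 bits


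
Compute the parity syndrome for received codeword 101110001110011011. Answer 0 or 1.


Syndrome = XOR of all bits = 1 XOR 0 XOR 1 XOR 1 XOR 1 XOR 0 XOR 0 XOR 0 XOR 1 XOR 1 XOR 1 XOR 0 XOR 0 XOR 1 XOR 1 XOR 0 XOR 1 XOR 1 = 1

1


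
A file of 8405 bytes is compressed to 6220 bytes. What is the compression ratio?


Ratio = original / compressed = 8405 / 6220 = 1.3513

1.3513


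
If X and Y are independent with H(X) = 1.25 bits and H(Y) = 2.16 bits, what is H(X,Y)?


For independent variables, H(X,Y) = H(X) + H(Y) = 1.25 + 2.16 = 3.41

3.41 bits


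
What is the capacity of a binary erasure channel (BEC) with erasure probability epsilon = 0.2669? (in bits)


C = 1 - epsilon = 1 - 0.2669 = 0.7331

0.7331 bits


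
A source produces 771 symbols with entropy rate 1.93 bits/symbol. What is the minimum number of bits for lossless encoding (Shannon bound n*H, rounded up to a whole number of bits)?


Minimum bits >= n * H = 771 * 1.93 = 1488.03, rounded up to a whole number of bits = 1489

1489 bits


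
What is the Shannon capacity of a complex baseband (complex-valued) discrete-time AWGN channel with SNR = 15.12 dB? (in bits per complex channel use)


SNR_linear = 10^(15.12/10) = 32.5087; C = log2(1 + SNR_linear) = log2(1 + 32.5087) = 5.0665

5.0665 bits/channel use


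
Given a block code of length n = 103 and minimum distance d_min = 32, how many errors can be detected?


Detection capability = d_min - 1 = 32 - 1 = 31

31 errors


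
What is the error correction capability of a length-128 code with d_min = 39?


Correction capability = floor((d-1)/2) = floor((39-1)/2) = 19

19 errors


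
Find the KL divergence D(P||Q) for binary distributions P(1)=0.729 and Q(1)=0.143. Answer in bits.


KL = p*log2(p/q) + (1-p)*log2((1-p)/(1-q)) = 0.729*log2(0.729/0.143) + 0.271*log2(0.271/0.857) = 1.2629

1.2629 bits


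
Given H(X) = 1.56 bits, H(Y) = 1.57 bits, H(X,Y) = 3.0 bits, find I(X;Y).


I(X;Y) = H(X) + H(Y) - H(X,Y) = 1.56 + 1.57 - 3.0 = 0.13

0.13 bits


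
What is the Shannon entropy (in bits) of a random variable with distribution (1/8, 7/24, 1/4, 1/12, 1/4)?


H = -sum(p_i * log2(p_i)). Terms: -(1/8)*log2(1/8) = 0.375000; -(7/24)*log2(7/24) = 0.518469; -(1/4)*log2(1/4) = 0.500000; -(1/12)*log2(1/12) = 0.298747; -(1/4)*log2(1/4) = 0.500000. H = 0.375000 + 0.518469 + 0.500000 + 0.298747 + 0.500000 = 2.1922

2.1922 bits


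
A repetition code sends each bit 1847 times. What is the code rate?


Rate = k/n = 1/1847

1/1847


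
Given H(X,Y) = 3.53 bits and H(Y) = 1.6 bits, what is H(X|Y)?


H(X|Y) = H(X,Y) - H(Y) = 3.53 - 1.6 = 1.93

1.93 bits


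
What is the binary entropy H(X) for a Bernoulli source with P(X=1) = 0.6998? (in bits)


H = -p*log2(p) - (1-p)*log2(1-p). -0.6998*log2(0.6998) = 0.360387; -0.3002*log2(0.3002) = 0.521148. H = 0.360387 + 0.521148 = 0.8815

0.8815 bits


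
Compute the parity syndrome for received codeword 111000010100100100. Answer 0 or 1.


Syndrome = XOR of all bits = 1 XOR 1 XOR 1 XOR 0 XOR 0 XOR 0 XOR 0 XOR 1 XOR 0 XOR 1 XOR 0 XOR 0 XOR 1 XOR 0 XOR 0 XOR 1 XOR 0 XOR 0 = 1

1


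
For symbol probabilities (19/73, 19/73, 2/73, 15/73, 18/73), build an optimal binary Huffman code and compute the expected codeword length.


Huffman construction (repeatedly merge the two least-probable nodes; each merge adds 1 bit to every symbol beneath it): 2/73 + 15/73 = 17/73; 17/73 + 18/73 = 35/73; 19/73 + 19/73 = 38/73; 35/73 + 38/73 = 1. Resulting codeword lengths (in the order the probabilities were given): (2, 2, 3, 3, 2). L_avg = sum(p_i * l_i) = 19/73*2 + 19/73*2 + 2/73*3 + 15/73*3 + 18/73*2 = 163/73 = 2.2329

2.2329 bits


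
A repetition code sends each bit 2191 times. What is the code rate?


Rate = k/n = 1/2191

1/2191


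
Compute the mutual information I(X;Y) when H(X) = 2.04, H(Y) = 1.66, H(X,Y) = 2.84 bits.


I(X;Y) = H(X) + H(Y) - H(X,Y) = 2.04 + 1.66 - 2.84 = 0.86

0.86 bits


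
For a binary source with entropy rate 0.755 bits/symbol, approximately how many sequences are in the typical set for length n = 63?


log2|A_typical| = nH = 63 * 0.755 = 47.565, so |A_typical| ~ 2^47.565 = 2.082e+14

2.082e+14


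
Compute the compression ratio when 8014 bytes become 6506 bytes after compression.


Ratio = original / compressed = 8014 / 6506 = 1.2318

1.2318


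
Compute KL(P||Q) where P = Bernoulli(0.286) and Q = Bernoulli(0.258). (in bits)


KL = p*log2(p/q) + (1-p)*log2((1-p)/(1-q)) = 0.286*log2(0.286/0.258) + 0.714*log2(0.714/0.742) = 0.0029

0.0029 bits


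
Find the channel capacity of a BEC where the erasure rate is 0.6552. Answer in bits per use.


C = 1 - epsilon = 1 - 0.6552 = 0.3448

0.3448 bits


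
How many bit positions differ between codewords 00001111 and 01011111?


Count differing positions: . ^ . ^ . . . . = 2 differences

2


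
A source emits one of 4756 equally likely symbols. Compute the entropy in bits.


H = log2(n) = log2(4756) = 12.2155

12.2155 bits


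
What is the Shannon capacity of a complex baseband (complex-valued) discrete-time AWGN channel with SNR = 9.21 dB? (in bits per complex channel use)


SNR_linear = 10^(9.21/10) = 8.3368; C = log2(1 + SNR_linear) = log2(1 + 8.3368) = 3.2229

3.2229 bits/channel use


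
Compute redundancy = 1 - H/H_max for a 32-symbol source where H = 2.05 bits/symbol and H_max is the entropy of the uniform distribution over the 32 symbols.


H_max = log2(K) = log2(32) = 5.0 bits/symbol. Redundancy = 1 - H/H_max = 1 - 2.05/5.0 = 1 - 0.41 = 0.59

0.59


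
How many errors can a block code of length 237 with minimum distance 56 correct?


Correction capability = floor((d-1)/2) = floor((56-1)/2) = 27

27 errors


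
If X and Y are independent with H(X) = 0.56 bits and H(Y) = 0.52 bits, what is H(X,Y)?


For independent variables, H(X,Y) = H(X) + H(Y) = 0.56 + 0.52 = 1.08

1.08 bits


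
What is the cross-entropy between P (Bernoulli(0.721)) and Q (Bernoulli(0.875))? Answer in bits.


H(P,Q) = -p*log2(q) - (1-p)*log2(1-q). -0.721*log2(0.875) = 0.138897; -0.279*log2(0.125) = 0.837000. H(P,Q) = 0.138897 + 0.837000 = 0.9759

0.9759 bits


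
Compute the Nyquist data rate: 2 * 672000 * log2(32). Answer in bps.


Rate = 2 * B * log2(M) = 2 * 672000 * 5.0 = 6720000.0

6720000.0 bps


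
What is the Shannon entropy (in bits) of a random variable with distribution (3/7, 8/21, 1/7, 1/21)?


H = -sum(p_i * log2(p_i)). Terms: -(3/7)*log2(3/7) = 0.523882; -(8/21)*log2(8/21) = 0.530407; -(1/7)*log2(1/7) = 0.401051; -(1/21)*log2(1/21) = 0.209158. H = 0.523882 + 0.530407 + 0.401051 + 0.209158 = 1.6645

1.6645 bits


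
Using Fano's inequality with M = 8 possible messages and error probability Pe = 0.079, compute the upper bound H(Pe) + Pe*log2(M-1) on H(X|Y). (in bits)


H(Pe) = -Pe*log2(Pe) - (1-Pe)*log2(1-Pe) = -0.079*log2(0.079) - 0.921*log2(0.921) = 0.289298 + 0.109348 = 0.3986. Pe*log2(M-1) = 0.079*log2(7) = 0.221781. Bound = H(Pe) + Pe*log2(M-1) = 0.289298 + 0.109348 + 0.221781 = 0.6204

0.6204 bits


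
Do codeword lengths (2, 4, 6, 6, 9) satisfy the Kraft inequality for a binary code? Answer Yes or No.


Kraft sum = sum(2^(-l_i)) = 0.3457, need <= 1. Result: satisfied (a binary prefix-free code with these lengths exists)

Yes


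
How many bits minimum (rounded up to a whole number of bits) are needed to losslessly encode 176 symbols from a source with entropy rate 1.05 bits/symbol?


Minimum bits >= n * H = 176 * 1.05 = 184.8, rounded up to a whole number of bits = 185

185 bits


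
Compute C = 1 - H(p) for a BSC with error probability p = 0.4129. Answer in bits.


H(p) = -p*log2(p) - (1-p)*log2(1-p) = -0.4129*log2(0.4129) - 0.5871*log2(0.5871) = 0.526916 + 0.451082 = 0.978. C = 1 - H(p) = 1 - 0.978 = 0.022

0.022 bits


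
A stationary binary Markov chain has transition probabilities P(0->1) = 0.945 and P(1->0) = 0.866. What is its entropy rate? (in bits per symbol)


Stationary distribution: pi_0 = p10/(p01+p10) = 0.4782, pi_1 = 0.5218. Entropy rate H' = pi_0*H(p01) + pi_1*H(p10) = 0.4782*0.3073 + 0.5218*0.5683 = 0.4435

0.4435 bits/symbol


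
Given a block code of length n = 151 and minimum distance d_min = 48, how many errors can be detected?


Detection capability = d_min - 1 = 48 - 1 = 47

47 errors


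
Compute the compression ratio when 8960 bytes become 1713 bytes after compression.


Ratio = original / compressed = 8960 / 1713 = 5.2306

5.2306


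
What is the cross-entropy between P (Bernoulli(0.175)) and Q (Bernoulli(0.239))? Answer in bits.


H(P,Q) = -p*log2(q) - (1-p)*log2(1-q). -0.175*log2(0.239) = 0.361361; -0.825*log2(0.761) = 0.325076. H(P,Q) = 0.361361 + 0.325076 = 0.6864

0.6864 bits


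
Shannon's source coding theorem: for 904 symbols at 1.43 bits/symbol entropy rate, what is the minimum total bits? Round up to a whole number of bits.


Minimum bits >= n * H = 904 * 1.43 = 1292.72, rounded up to a whole number of bits = 1293

1293 bits


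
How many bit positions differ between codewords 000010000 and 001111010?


Count differing positions: . . ^ ^ . ^ . ^ . = 4 differences

4


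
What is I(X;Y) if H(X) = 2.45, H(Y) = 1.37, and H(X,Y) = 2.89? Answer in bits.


I(X;Y) = H(X) + H(Y) - H(X,Y) = 2.45 + 1.37 - 2.89 = 0.93

0.93 bits


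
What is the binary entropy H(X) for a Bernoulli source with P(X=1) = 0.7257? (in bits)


H = -p*log2(p) - (1-p)*log2(1-p). -0.7257*log2(0.7257) = 0.335676; -0.2743*log2(0.2743) = 0.511891. H = 0.335676 + 0.511891 = 0.8476

0.8476 bits


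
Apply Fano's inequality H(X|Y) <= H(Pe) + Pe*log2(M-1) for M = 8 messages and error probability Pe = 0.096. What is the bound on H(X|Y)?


H(Pe) = -Pe*log2(Pe) - (1-Pe)*log2(1-Pe) = -0.096*log2(0.096) - 0.904*log2(0.904) = 0.324559 + 0.131627 = 0.4562. Pe*log2(M-1) = 0.096*log2(7) = 0.269506. Bound = H(Pe) + Pe*log2(M-1) = 0.324559 + 0.131627 + 0.269506 = 0.7257

0.7257 bits


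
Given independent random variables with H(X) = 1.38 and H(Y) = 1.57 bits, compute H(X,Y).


For independent variables, H(X,Y) = H(X) + H(Y) = 1.38 + 1.57 = 2.95

2.95 bits


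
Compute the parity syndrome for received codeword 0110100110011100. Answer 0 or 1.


Syndrome = XOR of all bits = 0 XOR 1 XOR 1 XOR 0 XOR 1 XOR 0 XOR 0 XOR 1 XOR 1 XOR 0 XOR 0 XOR 1 XOR 1 XOR 1 XOR 0 XOR 0 = 0

0


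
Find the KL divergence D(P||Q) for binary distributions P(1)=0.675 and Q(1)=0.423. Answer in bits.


KL = p*log2(p/q) + (1-p)*log2((1-p)/(1-q)) = 0.675*log2(0.675/0.423) + 0.325*log2(0.325/0.577) = 0.186

0.186 bits


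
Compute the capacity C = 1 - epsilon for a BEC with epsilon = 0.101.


C = 1 - epsilon = 1 - 0.101 = 0.899

0.899 bits


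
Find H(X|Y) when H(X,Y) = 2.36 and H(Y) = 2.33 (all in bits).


H(X|Y) = H(X,Y) - H(Y) = 2.36 - 2.33 = 0.03

0.03 bits


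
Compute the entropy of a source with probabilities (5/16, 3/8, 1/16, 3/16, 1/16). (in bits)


H = -sum(p_i * log2(p_i)). Terms: -(5/16)*log2(5/16) = 0.524397; -(3/8)*log2(3/8) = 0.530639; -(1/16)*log2(1/16) = 0.250000; -(3/16)*log2(3/16) = 0.452820; -(1/16)*log2(1/16) = 0.250000. H = 0.524397 + 0.530639 + 0.250000 + 0.452820 + 0.250000 = 2.0079

2.0079 bits


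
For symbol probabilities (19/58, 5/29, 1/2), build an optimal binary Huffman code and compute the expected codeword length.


Huffman construction (repeatedly merge the two least-probable nodes; each merge adds 1 bit to every symbol beneath it): 5/29 + 19/58 = 1/2; 1/2 + 1/2 = 1. Resulting codeword lengths (in the order the probabilities were given): (2, 2, 1). L_avg = sum(p_i * l_i) = 19/58*2 + 5/29*2 + 1/2*1 = 3/2 = 1.5

1.5 bits


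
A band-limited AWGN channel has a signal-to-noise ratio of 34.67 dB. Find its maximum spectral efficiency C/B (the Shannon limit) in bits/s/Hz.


SNR_linear = 10^(34.67/10) = 2930.8932; C/B = log2(1 + SNR_linear) = log2(1 + 2930.8932) = 11.5176

11.5176 bits/s/Hz


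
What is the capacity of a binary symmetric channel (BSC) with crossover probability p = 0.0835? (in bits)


H(p) = -p*log2(p) - (1-p)*log2(1-p) = -0.0835*log2(0.0835) - 0.9165*log2(0.9165) = 0.299104 + 0.115289 = 0.4144. C = 1 - H(p) = 1 - 0.4144 = 0.5856

0.5856 bits
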